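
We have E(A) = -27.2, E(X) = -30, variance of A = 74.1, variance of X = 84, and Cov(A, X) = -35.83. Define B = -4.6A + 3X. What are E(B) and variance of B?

E(B) = 35.12, variance of B = 3312.864

E(B) = (-4.6)·E(A) + 3·E(X) = (-4.6)·(-27.2) + 3·(-30) = 35.12.
variance of B = a²·variance of A + b²·variance of X + 2ab·Cov(A, X) with a = -4.6, b = 3.
= (-4.6)²·74.1 + 3²·84 + 2·(-4.6)·3·(-35.83)
= 1567.956 + 756 + 988.908 = 3312.864.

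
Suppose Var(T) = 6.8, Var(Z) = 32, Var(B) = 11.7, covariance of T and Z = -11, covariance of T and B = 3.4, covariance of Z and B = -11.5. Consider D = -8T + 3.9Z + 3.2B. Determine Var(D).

Var(D) = a²·Var(T) + b²·Var(Z) + c²·Var(B) + 2ab·covariance of T and Z + 2ac·covariance of T and B + 2bc·covariance of Z and B, with a = -8, b = 3.9, c = 3.2.
= 435.2 + 486.72 + 119.808 + 686.4 + (-174.08) + (-287.04)
= 1267.008.

Var(D) = 1267.008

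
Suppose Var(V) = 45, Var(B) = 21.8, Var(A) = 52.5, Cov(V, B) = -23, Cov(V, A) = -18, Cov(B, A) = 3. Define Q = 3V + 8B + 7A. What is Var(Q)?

Var(Q) = 2848.7

Var(Q) = a²·Var(V) + b²·Var(B) + c²·Var(A) + 2ab·Cov(V, B) + 2ac·Cov(V, A) + 2bc·Cov(B, A), with a = 3, b = 8, c = 7.
= 405 + 1395.2 + 2572.5 + (-1104) + (-756) + 336
= 2848.7.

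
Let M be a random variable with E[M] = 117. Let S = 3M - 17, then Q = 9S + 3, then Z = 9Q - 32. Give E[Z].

E[S] = 3·117 + (-17) = 334.
E[Q] = 9·334 + 3 = 3009.
E[Z] = 9·3009 + (-32) = 27049.

E[Z] = 27049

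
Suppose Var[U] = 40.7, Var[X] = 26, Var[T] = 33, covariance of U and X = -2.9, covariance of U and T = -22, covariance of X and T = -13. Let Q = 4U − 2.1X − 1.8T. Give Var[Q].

Var[Q] = 1140.02

Var[Q] = a²·Var[U] + b²·Var[X] + c²·Var[T] + 2ab·covariance of U and X + 2ac·covariance of U and T + 2bc·covariance of X and T, with a = 4, b = -2.1, c = -1.8.
= 651.2 + 114.66 + 106.92 + 48.72 + 316.8 + (-98.28)
= 1140.02.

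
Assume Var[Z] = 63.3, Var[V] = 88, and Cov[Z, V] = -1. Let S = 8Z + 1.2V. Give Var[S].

Var[S] = a²·Var[Z] + b²·Var[V] + 2ab·Cov[Z, V] with a = 8, b = 1.2.
= 8²·63.3 + 1.2²·88 + 2·8·1.2·(-1)
= 4051.2 + 126.72 + (-19.2) = 4158.72.

Var[S] = 4158.72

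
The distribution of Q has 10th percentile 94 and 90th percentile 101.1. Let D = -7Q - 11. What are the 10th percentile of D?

10th percentile of D = -718.7

Since a = -7 < 0 the transformation is decreasing, reversing order: the 10th percentile of D corresponds to the 90th percentile of Q.
So P_{10}(D) = a·P_{90}(Q) + b = (-7)·101.1 + (-11) = -718.7.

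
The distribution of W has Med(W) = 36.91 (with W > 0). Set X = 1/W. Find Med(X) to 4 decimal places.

Med(X) = 0.0271

1/W is monotone on this domain, so Med(X) = 1/(36.91) ≈ 0.0271.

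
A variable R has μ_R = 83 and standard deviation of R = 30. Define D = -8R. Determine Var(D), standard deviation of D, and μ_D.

D = -8R is linear with a = -8, b = 0.
Var(R) = 30² = 900.
Var(D) = a²·Var(R) = (-8)²·900 = 57600.
standard deviation of D = |a|·standard deviation of R = |-8|·30 = 240.
μ_D = a·μ_R + b = (-8)·83 = -664.

Var(D) = 57600, standard deviation of D = 240, μ_D = -664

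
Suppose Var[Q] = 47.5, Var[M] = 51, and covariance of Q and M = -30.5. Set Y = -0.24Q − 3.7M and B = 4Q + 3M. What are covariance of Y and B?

By bilinearity, covariance of Y and B = ac·Var[Q] + bd·Var[M] + (ad+bc)·covariance of Q and M, with a=-0.24, b=-3.7, c=4, d=3.
ac·Var[Q] = (-0.24)·4·47.5 = -45.6
bd·Var[M] = (-3.7)·3·51 = -566.1
(ad+bc)·covariance of Q and M = (-15.52)·(-30.5) = 473.36
covariance of Y and B = -45.6 + (-566.1) + 473.36 = -138.34.

covariance of Y and B = -138.34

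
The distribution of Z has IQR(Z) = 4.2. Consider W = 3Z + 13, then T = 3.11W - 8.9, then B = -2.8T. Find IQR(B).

IQR(B) = 109.7208

IQR(W) = |3|·4.2 = 12.6.
IQR(T) = |3.11|·12.6 = 39.186.
IQR(B) = |-2.8|·39.186 = 109.7208.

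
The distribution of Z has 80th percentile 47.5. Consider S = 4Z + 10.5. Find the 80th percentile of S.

Since a = 4 > 0 the transformation is increasing, so the 80th percentile of S = a·(P_{80} of Z) + b = 4·47.5 + 10.5 = 200.5.

80th percentile of S = 200.5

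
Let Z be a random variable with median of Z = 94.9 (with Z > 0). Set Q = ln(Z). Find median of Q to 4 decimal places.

ln(Z) is monotone on this domain, so median of Q = ln(94.9) ≈ 4.5528.

median of Q = 4.5528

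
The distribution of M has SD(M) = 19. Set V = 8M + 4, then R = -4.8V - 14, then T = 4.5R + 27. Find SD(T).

SD(V) = |8|·19 = 152.
SD(R) = |-4.8|·152 = 729.6.
SD(T) = |4.5|·729.6 = 3283.2.

SD(T) = 3283.2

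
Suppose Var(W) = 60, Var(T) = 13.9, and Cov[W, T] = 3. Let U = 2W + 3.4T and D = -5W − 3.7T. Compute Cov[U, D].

By bilinearity, Cov[U, D] = ac·Var(W) + bd·Var(T) + (ad+bc)·Cov[W, T], with a=2, b=3.4, c=-5, d=-3.7.
ac·Var(W) = 2·(-5)·60 = -600
bd·Var(T) = 3.4·(-3.7)·13.9 = -174.862
(ad+bc)·Cov[W, T] = (-24.4)·3 = -73.2
Cov[U, D] = -600 + (-174.862) + (-73.2) = -848.062.

Cov[U, D] = -848.062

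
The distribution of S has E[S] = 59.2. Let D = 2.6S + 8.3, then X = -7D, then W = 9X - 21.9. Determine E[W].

E[W] = -10241.76

E[D] = 2.6·59.2 + 8.3 = 162.22.
E[X] = (-7)·162.22 = -1135.54.
E[W] = 9·(-1135.54) + (-21.9) = -10241.76.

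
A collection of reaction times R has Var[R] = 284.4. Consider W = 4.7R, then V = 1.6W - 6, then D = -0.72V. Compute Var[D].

Var[W] = 4.7²·284.4 = 6282.396.
Var[V] = 1.6²·6282.396 = 16082.93376.
Var[D] = (-0.72)²·16082.93376 = 8337.392861184.

Var[D] = 8337.392861184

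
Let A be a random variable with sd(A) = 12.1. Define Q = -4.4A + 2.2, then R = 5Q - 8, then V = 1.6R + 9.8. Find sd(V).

sd(V) = 425.92

sd(Q) = |-4.4|·12.1 = 53.24.
sd(R) = |5|·53.24 = 266.2.
sd(V) = |1.6|·266.2 = 425.92.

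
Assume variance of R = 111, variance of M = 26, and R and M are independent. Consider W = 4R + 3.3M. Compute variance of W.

variance of W = 2059.14

variance of W = a²·variance of R + b²·variance of M + 2ab·Cov[R, M] with a = 4, b = 3.3.
Independence gives Cov[R, M] = 0.
= 4²·111 + 3.3²·26 + 2·4·3.3·0
= 1776 + 283.14 + 0 = 2059.14.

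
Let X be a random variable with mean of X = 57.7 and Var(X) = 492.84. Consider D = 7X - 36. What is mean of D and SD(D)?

D = 7X - 36 is linear with a = 7, b = -36.
mean of D = a·mean of X + b = 7·57.7 + (-36) = 367.9.
SD(X) = √492.84 = 22.2.
SD(D) = |a|·SD(X) = |7|·22.2 = 155.4.

mean of D = 367.9, SD(D) = 155.4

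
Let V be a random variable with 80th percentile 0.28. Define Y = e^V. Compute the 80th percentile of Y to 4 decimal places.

e^V is increasing, so P_{80}(Y) = g(P_{80}(V)) ≈ 1.3231.

80th percentile of Y = 1.3231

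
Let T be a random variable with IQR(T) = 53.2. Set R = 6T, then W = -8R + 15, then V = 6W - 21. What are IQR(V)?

IQR(V) = 15321.6

IQR(R) = |6|·53.2 = 319.2.
IQR(W) = |-8|·319.2 = 2553.6.
IQR(V) = |6|·2553.6 = 15321.6.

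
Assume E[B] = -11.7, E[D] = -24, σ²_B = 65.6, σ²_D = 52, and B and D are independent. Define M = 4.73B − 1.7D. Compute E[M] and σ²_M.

E[M] = 4.73·E[B] + (-1.7)·E[D] = 4.73·(-11.7) + (-1.7)·(-24) = -14.541.
σ²_M = a²·σ²_B + b²·σ²_D + 2ab·Cov[B, D] with a = 4.73, b = -1.7.
Independence gives Cov[B, D] = 0.
= 4.73²·65.6 + (-1.7)²·52 + 2·4.73·(-1.7)·0
= 1467.66224 + 150.28 + 0 = 1617.94224.

E[M] = -14.541, σ²_M = 1617.94224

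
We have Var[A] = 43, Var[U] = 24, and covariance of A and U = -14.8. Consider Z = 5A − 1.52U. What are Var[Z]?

Var[Z] = a²·Var[A] + b²·Var[U] + 2ab·covariance of A and U with a = 5, b = -1.52.
= 5²·43 + (-1.52)²·24 + 2·5·(-1.52)·(-14.8)
= 1075 + 55.4496 + 224.96 = 1355.4096.

Var[Z] = 1355.4096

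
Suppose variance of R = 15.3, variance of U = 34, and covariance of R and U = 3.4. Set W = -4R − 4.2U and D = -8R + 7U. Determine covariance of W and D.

covariance of W and D = -490.96

By bilinearity, covariance of W and D = ac·variance of R + bd·variance of U + (ad+bc)·covariance of R and U, with a=-4, b=-4.2, c=-8, d=7.
ac·variance of R = (-4)·(-8)·15.3 = 489.6
bd·variance of U = (-4.2)·7·34 = -999.6
(ad+bc)·covariance of R and U = (5.6)·3.4 = 19.04
covariance of W and D = 489.6 + (-999.6) + 19.04 = -490.96.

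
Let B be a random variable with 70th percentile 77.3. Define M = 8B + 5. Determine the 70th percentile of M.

70th percentile of M = 623.4

Since a = 8 > 0 the transformation is increasing, so the 70th percentile of M = a·(P_{70} of B) + b = 8·77.3 + 5 = 623.4.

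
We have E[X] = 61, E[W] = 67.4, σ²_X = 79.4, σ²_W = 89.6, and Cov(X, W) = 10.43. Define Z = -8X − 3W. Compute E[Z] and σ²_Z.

E[Z] = (-8)·E[X] + (-3)·E[W] = (-8)·61 + (-3)·67.4 = -690.2.
σ²_Z = a²·σ²_X + b²·σ²_W + 2ab·Cov(X, W) with a = -8, b = -3.
= (-8)²·79.4 + (-3)²·89.6 + 2·(-8)·(-3)·10.43
= 5081.6 + 806.4 + 500.64 = 6388.64.

E[Z] = -690.2, σ²_Z = 6388.64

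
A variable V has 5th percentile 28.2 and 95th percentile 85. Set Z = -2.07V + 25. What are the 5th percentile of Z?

Since a = -2.07 < 0 the transformation is decreasing, reversing order: the 5th percentile of Z corresponds to the 95th percentile of V.
So P_{5}(Z) = a·P_{95}(V) + b = (-2.07)·85 + 25 = -150.95.

5th percentile of Z = -150.95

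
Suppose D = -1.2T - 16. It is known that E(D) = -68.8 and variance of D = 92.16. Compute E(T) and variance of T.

From D = -1.2T - 16: E(D) = a·E(T) + b, so E(T) = (E(D) − b)/a = (-68.8 − (-16))/(-1.2) = 44.
variance of D = a²·variance of T, so variance of T = 92.16/(-1.2)² = 64.

E(T) = 44, variance of T = 64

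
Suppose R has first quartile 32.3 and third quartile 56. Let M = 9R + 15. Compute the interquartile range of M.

IQR(M) = 213.3

IQR of R = Q3 − Q1 = 56 − 32.3 = 23.7.
Under M = aR + b, IQR(M) = |a|·IQR(R) = |9|·23.7 = 213.3 (shifts cancel; spread scales by |a|).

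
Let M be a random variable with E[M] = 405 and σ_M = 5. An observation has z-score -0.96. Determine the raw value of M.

M = 400.2

M = E[M] + z·σ_M = 405 + (-0.96)·5 = 400.2.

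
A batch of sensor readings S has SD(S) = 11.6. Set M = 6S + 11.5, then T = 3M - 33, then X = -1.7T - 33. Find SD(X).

SD(X) = 354.96

SD(M) = |6|·11.6 = 69.6.
SD(T) = |3|·69.6 = 208.8.
SD(X) = |-1.7|·208.8 = 354.96.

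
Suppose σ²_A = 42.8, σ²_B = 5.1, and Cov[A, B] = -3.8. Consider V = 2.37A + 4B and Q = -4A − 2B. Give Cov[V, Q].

Cov[V, Q] = -367.732

By bilinearity, Cov[V, Q] = ac·σ²_A + bd·σ²_B + (ad+bc)·Cov[A, B], with a=2.37, b=4, c=-4, d=-2.
ac·σ²_A = 2.37·(-4)·42.8 = -405.744
bd·σ²_B = 4·(-2)·5.1 = -40.8
(ad+bc)·Cov[A, B] = (-20.74)·(-3.8) = 78.812
Cov[V, Q] = -405.744 + (-40.8) + 78.812 = -367.732.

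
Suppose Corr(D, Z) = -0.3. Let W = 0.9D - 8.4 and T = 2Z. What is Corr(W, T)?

Linear rescalings preserve correlation up to sign; here the slopes 0.9 and 2 have the same sign, so Corr(W, T) = Corr(D, Z) = -0.3.

Corr(W, T) = -0.3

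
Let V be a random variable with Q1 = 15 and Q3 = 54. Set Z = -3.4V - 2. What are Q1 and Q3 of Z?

Q1(Z) = -185.6, Q3(Z) = -53

a = -3.4 < 0 reverses order: Q1(Z) comes from Q3(V), Q3(Z) from Q1(V).
Q1(Z) = (-3.4)·54 + (-2) = -185.6; Q3(Z) = (-3.4)·15 + (-2) = -53.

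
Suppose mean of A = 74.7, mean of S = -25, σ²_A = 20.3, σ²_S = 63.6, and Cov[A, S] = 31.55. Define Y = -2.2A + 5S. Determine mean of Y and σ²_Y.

mean of Y = -289.34, σ²_Y = 994.152

mean of Y = (-2.2)·mean of A + 5·mean of S = (-2.2)·74.7 + 5·(-25) = -289.34.
σ²_Y = a²·σ²_A + b²·σ²_S + 2ab·Cov[A, S] with a = -2.2, b = 5.
= (-2.2)²·20.3 + 5²·63.6 + 2·(-2.2)·5·31.55
= 98.252 + 1590 + (-694.1) = 994.152.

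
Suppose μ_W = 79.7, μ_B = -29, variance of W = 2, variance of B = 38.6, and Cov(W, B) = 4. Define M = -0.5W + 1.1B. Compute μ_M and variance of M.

μ_M = -71.75, variance of M = 42.806

μ_M = (-0.5)·μ_W + 1.1·μ_B = (-0.5)·79.7 + 1.1·(-29) = -71.75.
variance of M = a²·variance of W + b²·variance of B + 2ab·Cov(W, B) with a = -0.5, b = 1.1.
= (-0.5)²·2 + 1.1²·38.6 + 2·(-0.5)·1.1·4
= 0.5 + 46.706 + (-4.4) = 42.806.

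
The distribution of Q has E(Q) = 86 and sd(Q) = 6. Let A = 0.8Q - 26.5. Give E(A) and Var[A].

A = 0.8Q - 26.5 is linear with a = 0.8, b = -26.5.
E(A) = a·E(Q) + b = 0.8·86 + (-26.5) = 42.3.
Var[Q] = 6² = 36.
Var[A] = a²·Var[Q] = 0.8²·36 = 23.04 (the additive constant -26.5 does not affect variance).

E(A) = 42.3, Var[A] = 23.04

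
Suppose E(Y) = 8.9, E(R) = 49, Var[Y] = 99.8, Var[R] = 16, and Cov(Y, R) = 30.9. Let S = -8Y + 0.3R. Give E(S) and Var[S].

E(S) = -56.5, Var[S] = 6240.32

E(S) = (-8)·E(Y) + 0.3·E(R) = (-8)·8.9 + 0.3·49 = -56.5.
Var[S] = a²·Var[Y] + b²·Var[R] + 2ab·Cov(Y, R) with a = -8, b = 0.3.
= (-8)²·99.8 + 0.3²·16 + 2·(-8)·0.3·30.9
= 6387.2 + 1.44 + (-148.32) = 6240.32.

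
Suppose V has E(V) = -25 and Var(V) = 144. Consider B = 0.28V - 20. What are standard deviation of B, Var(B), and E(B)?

B = 0.28V - 20 is linear with a = 0.28, b = -20.
standard deviation of V = √144 = 12.
standard deviation of B = |a|·standard deviation of V = |0.28|·12 = 3.36.
Var(B) = a²·Var(V) = 0.28²·144 = 11.2896 (the additive constant -20 does not affect variance).
E(B) = a·E(V) + b = 0.28·(-25) + (-20) = -27.

standard deviation of B = 3.36, Var(B) = 11.2896, E(B) = -27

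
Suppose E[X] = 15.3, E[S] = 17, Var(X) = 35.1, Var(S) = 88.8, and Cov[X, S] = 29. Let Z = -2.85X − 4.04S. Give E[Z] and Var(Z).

E[Z] = (-2.85)·E[X] + (-4.04)·E[S] = (-2.85)·15.3 + (-4.04)·17 = -112.285.
Var(Z) = a²·Var(X) + b²·Var(S) + 2ab·Cov[X, S] with a = -2.85, b = -4.04.
= (-2.85)²·35.1 + (-4.04)²·88.8 + 2·(-2.85)·(-4.04)·29
= 285.09975 + 1449.35808 + 667.812 = 2402.26983.

E[Z] = -112.285, Var(Z) = 2402.26983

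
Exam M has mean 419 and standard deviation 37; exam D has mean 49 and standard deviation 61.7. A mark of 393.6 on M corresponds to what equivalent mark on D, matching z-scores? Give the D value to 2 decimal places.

D = 6.64

z = (393.6 − 419)/37 ≈ -0.6865.
D = 49 + z·61.7 = 49 + (393.6 − 419)·61.7/37 ≈ 6.64.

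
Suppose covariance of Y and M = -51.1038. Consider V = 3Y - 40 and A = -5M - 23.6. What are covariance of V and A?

covariance of V and A = a·c·covariance of Y and M = 3·(-5)·(-51.1038) = 766.557. Additive constants drop out.

covariance of V and A = 766.557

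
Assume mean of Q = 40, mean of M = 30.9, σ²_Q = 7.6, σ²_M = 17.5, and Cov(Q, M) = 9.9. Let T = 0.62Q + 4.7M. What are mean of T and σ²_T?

mean of T = 0.62·mean of Q + 4.7·mean of M = 0.62·40 + 4.7·30.9 = 170.03.
σ²_T = a²·σ²_Q + b²·σ²_M + 2ab·Cov(Q, M) with a = 0.62, b = 4.7.
= 0.62²·7.6 + 4.7²·17.5 + 2·0.62·4.7·9.9
= 2.92144 + 386.575 + 57.6972 = 447.19364.

mean of T = 170.03, σ²_T = 447.19364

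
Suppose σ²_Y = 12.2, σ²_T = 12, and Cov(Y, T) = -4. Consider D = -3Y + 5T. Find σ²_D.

σ²_D = 529.8

σ²_D = a²·σ²_Y + b²·σ²_T + 2ab·Cov(Y, T) with a = -3, b = 5.
= (-3)²·12.2 + 5²·12 + 2·(-3)·5·(-4)
= 109.8 + 300 + 120 = 529.8.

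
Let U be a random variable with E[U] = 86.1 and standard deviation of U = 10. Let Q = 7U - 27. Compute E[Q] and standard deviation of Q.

E[Q] = 575.7, standard deviation of Q = 70

Q = 7U - 27 is linear with a = 7, b = -27.
E[Q] = a·E[U] + b = 7·86.1 + (-27) = 575.7.
standard deviation of Q = |a|·standard deviation of U = |7|·10 = 70.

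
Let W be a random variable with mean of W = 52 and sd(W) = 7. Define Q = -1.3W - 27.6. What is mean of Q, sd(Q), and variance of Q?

Q = -1.3W - 27.6 is linear with a = -1.3, b = -27.6.
mean of Q = a·mean of W + b = (-1.3)·52 + (-27.6) = -95.2.
sd(Q) = |a|·sd(W) = |-1.3|·7 = 9.1.
variance of W = 7² = 49.
variance of Q = a²·variance of W = (-1.3)²·49 = 82.81 (the additive constant -27.6 does not affect variance).

mean of Q = -95.2, sd(Q) = 9.1, variance of Q = 82.81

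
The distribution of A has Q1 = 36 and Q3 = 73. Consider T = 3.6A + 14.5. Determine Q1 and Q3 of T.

a = 3.6 > 0: Q1(T) = a·Q1(A)+b = 144.1, Q3(T) = a·Q3(A)+b = 277.3.

Q1(T) = 144.1, Q3(T) = 277.3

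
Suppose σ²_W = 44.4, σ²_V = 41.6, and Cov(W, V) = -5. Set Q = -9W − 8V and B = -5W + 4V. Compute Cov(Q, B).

By bilinearity, Cov(Q, B) = ac·σ²_W + bd·σ²_V + (ad+bc)·Cov(W, V), with a=-9, b=-8, c=-5, d=4.
ac·σ²_W = (-9)·(-5)·44.4 = 1998
bd·σ²_V = (-8)·4·41.6 = -1331.2
(ad+bc)·Cov(W, V) = (4)·(-5) = -20
Cov(Q, B) = 1998 + (-1331.2) + (-20) = 646.8.

Cov(Q, B) = 646.8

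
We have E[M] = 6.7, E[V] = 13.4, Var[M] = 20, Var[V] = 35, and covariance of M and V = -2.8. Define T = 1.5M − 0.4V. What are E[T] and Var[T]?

E[T] = 1.5·E[M] + (-0.4)·E[V] = 1.5·6.7 + (-0.4)·13.4 = 4.69.
Var[T] = a²·Var[M] + b²·Var[V] + 2ab·covariance of M and V with a = 1.5, b = -0.4.
= 1.5²·20 + (-0.4)²·35 + 2·1.5·(-0.4)·(-2.8)
= 45 + 5.6 + 3.36 = 53.96.

E[T] = 4.69, Var[T] = 53.96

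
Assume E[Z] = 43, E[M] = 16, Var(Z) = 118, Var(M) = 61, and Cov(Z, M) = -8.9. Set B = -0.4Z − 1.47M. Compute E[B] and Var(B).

E[B] = -40.72, Var(B) = 140.2285

E[B] = (-0.4)·E[Z] + (-1.47)·E[M] = (-0.4)·43 + (-1.47)·16 = -40.72.
Var(B) = a²·Var(Z) + b²·Var(M) + 2ab·Cov(Z, M) with a = -0.4, b = -1.47.
= (-0.4)²·118 + (-1.47)²·61 + 2·(-0.4)·(-1.47)·(-8.9)
= 18.88 + 131.8149 + (-10.4664) = 140.2285.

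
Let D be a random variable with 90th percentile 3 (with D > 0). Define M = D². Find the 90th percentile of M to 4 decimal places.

90th percentile of M = 9

D² is increasing, so P_{90}(M) = g(P_{90}(D)) = 9.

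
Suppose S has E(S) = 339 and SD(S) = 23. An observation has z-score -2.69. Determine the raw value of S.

S = E(S) + z·SD(S) = 339 + (-2.69)·23 = 277.13.

S = 277.13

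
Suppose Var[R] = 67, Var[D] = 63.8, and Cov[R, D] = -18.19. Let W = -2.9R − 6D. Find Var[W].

Var[W] = a²·Var[R] + b²·Var[D] + 2ab·Cov[R, D] with a = -2.9, b = -6.
= (-2.9)²·67 + (-6)²·63.8 + 2·(-2.9)·(-6)·(-18.19)
= 563.47 + 2296.8 + (-633.012) = 2227.258.

Var[W] = 2227.258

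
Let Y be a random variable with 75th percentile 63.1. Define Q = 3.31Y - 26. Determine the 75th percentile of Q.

Since a = 3.31 > 0 the transformation is increasing, so the 75th percentile of Q = a·(P_{75} of Y) + b = 3.31·63.1 + (-26) = 182.861.

75th percentile of Q = 182.861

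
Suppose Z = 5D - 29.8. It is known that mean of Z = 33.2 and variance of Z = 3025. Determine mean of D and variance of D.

mean of D = 12.6, variance of D = 121

From Z = 5D - 29.8: mean of Z = a·mean of D + b, so mean of D = (mean of Z − b)/a = (33.2 − (-29.8))/5 = 12.6.
variance of Z = a²·variance of D, so variance of D = 3025/5² = 121.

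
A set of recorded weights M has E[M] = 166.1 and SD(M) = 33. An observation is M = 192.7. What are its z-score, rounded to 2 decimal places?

z = 0.81

z = (M − E[M]) / SD(M) = (192.7 − 166.1) / 33 ≈ 0.81.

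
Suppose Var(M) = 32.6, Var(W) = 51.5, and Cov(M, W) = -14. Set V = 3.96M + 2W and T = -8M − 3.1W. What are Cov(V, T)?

Cov(V, T) = -956.204

By bilinearity, Cov(V, T) = ac·Var(M) + bd·Var(W) + (ad+bc)·Cov(M, W), with a=3.96, b=2, c=-8, d=-3.1.
ac·Var(M) = 3.96·(-8)·32.6 = -1032.768
bd·Var(W) = 2·(-3.1)·51.5 = -319.3
(ad+bc)·Cov(M, W) = (-28.276)·(-14) = 395.864
Cov(V, T) = -1032.768 + (-319.3) + 395.864 = -956.204.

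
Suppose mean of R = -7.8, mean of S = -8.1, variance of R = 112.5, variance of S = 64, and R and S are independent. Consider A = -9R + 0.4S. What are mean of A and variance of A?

mean of A = 66.96, variance of A = 9122.74

mean of A = (-9)·mean of R + 0.4·mean of S = (-9)·(-7.8) + 0.4·(-8.1) = 66.96.
variance of A = a²·variance of R + b²·variance of S + 2ab·Cov(R, S) with a = -9, b = 0.4.
Independence gives Cov(R, S) = 0.
= (-9)²·112.5 + 0.4²·64 + 2·(-9)·0.4·0
= 9112.5 + 10.24 + 0 = 9122.74.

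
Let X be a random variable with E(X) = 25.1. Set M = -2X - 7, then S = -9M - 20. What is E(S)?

E(S) = 494.8

E(M) = (-2)·25.1 + (-7) = -57.2.
E(S) = (-9)·(-57.2) + (-20) = 494.8.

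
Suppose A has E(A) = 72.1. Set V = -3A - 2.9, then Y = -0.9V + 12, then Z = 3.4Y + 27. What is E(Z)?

E(V) = (-3)·72.1 + (-2.9) = -219.2.
E(Y) = (-0.9)·(-219.2) + 12 = 209.28.
E(Z) = 3.4·209.28 + 27 = 738.552.

E(Z) = 738.552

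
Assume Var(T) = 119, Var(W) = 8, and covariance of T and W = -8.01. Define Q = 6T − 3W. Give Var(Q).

Var(Q) = a²·Var(T) + b²·Var(W) + 2ab·covariance of T and W with a = 6, b = -3.
= 6²·119 + (-3)²·8 + 2·6·(-3)·(-8.01)
= 4284 + 72 + 288.36 = 4644.36.

Var(Q) = 4644.36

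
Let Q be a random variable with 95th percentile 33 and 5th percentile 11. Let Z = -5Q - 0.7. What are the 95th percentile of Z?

95th percentile of Z = -55.7

Since a = -5 < 0 the transformation is decreasing, reversing order: the 95th percentile of Z corresponds to the 5th percentile of Q.
So P_{95}(Z) = a·P_{5}(Q) + b = (-5)·11 + (-0.7) = -55.7.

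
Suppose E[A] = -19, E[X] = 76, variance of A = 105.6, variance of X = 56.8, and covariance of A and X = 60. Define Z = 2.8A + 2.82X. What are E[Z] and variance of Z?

E[Z] = 2.8·E[A] + 2.82·E[X] = 2.8·(-19) + 2.82·76 = 161.12.
variance of Z = a²·variance of A + b²·variance of X + 2ab·covariance of A and X with a = 2.8, b = 2.82.
= 2.8²·105.6 + 2.82²·56.8 + 2·2.8·2.82·60
= 827.904 + 451.69632 + 947.52 = 2227.12032.

E[Z] = 161.12, variance of Z = 2227.12032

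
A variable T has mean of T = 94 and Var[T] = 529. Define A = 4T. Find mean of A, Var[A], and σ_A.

mean of A = 376, Var[A] = 8464, σ_A = 92

A = 4T is linear with a = 4, b = 0.
mean of A = a·mean of T + b = 4·94 = 376.
Var[A] = a²·Var[T] = 4²·529 = 8464.
σ_T = √529 = 23.
σ_A = |a|·σ_T = |4|·23 = 92.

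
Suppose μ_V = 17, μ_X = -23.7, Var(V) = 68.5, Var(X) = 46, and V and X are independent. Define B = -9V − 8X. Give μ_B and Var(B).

μ_B = 36.6, Var(B) = 8492.5

μ_B = (-9)·μ_V + (-8)·μ_X = (-9)·17 + (-8)·(-23.7) = 36.6.
Var(B) = a²·Var(V) + b²·Var(X) + 2ab·Cov(V, X) with a = -9, b = -8.
Independence gives Cov(V, X) = 0.
= (-9)²·68.5 + (-8)²·46 + 2·(-9)·(-8)·0
= 5548.5 + 2944 + 0 = 8492.5.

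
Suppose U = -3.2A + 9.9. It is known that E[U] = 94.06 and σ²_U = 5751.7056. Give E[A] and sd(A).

From U = -3.2A + 9.9: E[U] = a·E[A] + b, so E[A] = (E[U] − b)/a = (94.06 − 9.9)/(-3.2) = -26.3.
sd(U) = √5751.7056 = 75.84.
sd(U) = |a|·sd(A), so sd(A) = 75.84/|-3.2| = 23.7.

E[A] = -26.3, sd(A) = 23.7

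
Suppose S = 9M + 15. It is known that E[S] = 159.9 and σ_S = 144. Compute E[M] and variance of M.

E[M] = 16.1, variance of M = 256

From S = 9M + 15: E[S] = a·E[M] + b, so E[M] = (E[S] − b)/a = (159.9 − 15)/9 = 16.1.
variance of S = 144² = 20736.
variance of S = a²·variance of M, so variance of M = 20736/9² = 256.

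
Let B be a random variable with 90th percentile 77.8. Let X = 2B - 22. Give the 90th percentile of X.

90th percentile of X = 133.6

Since a = 2 > 0 the transformation is increasing, so the 90th percentile of X = a·(P_{90} of B) + b = 2·77.8 + (-22) = 133.6.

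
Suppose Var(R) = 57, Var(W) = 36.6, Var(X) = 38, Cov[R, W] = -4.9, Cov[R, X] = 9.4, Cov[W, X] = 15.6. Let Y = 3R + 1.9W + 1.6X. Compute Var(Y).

Var(Y) = a²·Var(R) + b²·Var(W) + c²·Var(X) + 2ab·Cov[R, W] + 2ac·Cov[R, X] + 2bc·Cov[W, X], with a = 3, b = 1.9, c = 1.6.
= 513 + 132.126 + 97.28 + (-55.86) + 90.24 + 94.848
= 871.634.

Var(Y) = 871.634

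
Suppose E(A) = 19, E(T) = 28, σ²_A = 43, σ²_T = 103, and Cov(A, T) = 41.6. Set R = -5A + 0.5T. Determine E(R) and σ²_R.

E(R) = -81, σ²_R = 892.75

E(R) = (-5)·E(A) + 0.5·E(T) = (-5)·19 + 0.5·28 = -81.
σ²_R = a²·σ²_A + b²·σ²_T + 2ab·Cov(A, T) with a = -5, b = 0.5.
= (-5)²·43 + 0.5²·103 + 2·(-5)·0.5·41.6
= 1075 + 25.75 + (-208) = 892.75.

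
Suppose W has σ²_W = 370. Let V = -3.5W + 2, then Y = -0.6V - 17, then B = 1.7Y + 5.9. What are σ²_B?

σ²_B = 4715.613

σ²_V = (-3.5)²·370 = 4532.5.
σ²_Y = (-0.6)²·4532.5 = 1631.7.
σ²_B = 1.7²·1631.7 = 4715.613.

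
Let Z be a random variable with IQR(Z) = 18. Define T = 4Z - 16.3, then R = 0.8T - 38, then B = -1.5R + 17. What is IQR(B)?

IQR(B) = 86.4

IQR(T) = |4|·18 = 72.
IQR(R) = |0.8|·72 = 57.6.
IQR(B) = |-1.5|·57.6 = 86.4.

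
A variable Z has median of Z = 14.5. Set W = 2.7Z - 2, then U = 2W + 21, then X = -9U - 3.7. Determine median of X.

median of W = 2.7·14.5 + (-2) = 37.15.
median of U = 2·37.15 + 21 = 95.3.
median of X = (-9)·95.3 + (-3.7) = -861.4.

median of X = -861.4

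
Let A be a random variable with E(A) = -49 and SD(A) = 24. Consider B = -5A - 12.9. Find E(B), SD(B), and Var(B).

B = -5A - 12.9 is linear with a = -5, b = -12.9.
E(B) = a·E(A) + b = (-5)·(-49) + (-12.9) = 232.1.
SD(B) = |a|·SD(A) = |-5|·24 = 120.
Var(A) = 24² = 576.
Var(B) = a²·Var(A) = (-5)²·576 = 14400 (the additive constant -12.9 does not affect variance).

E(B) = 232.1, SD(B) = 120, Var(B) = 14400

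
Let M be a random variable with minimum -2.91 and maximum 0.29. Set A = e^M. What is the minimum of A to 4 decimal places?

e^M is increasing on this domain, so min(A) comes from min(M) = -2.91: min(A) = exp(-2.91) ≈ 0.0545.

min(A) = 0.0545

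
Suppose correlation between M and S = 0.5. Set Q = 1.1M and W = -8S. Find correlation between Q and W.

correlation between Q and W = -0.5

Linear rescalings preserve |correlation|; the slopes 1.1 and -8 have opposite signs, so the correlation flips sign: correlation between Q and W = −correlation between M and S = -0.5.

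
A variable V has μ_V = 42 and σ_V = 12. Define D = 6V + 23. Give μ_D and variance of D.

μ_D = 275, variance of D = 5184

D = 6V + 23 is linear with a = 6, b = 23.
μ_D = a·μ_V + b = 6·42 + 23 = 275.
variance of V = 12² = 144.
variance of D = a²·variance of V = 6²·144 = 5184 (the additive constant 23 does not affect variance).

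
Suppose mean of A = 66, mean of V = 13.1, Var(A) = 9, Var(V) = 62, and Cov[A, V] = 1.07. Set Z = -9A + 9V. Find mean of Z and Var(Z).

mean of Z = (-9)·mean of A + 9·mean of V = (-9)·66 + 9·13.1 = -476.1.
Var(Z) = a²·Var(A) + b²·Var(V) + 2ab·Cov[A, V] with a = -9, b = 9.
= (-9)²·9 + 9²·62 + 2·(-9)·9·1.07
= 729 + 5022 + (-173.34) = 5577.66.

mean of Z = -476.1, Var(Z) = 5577.66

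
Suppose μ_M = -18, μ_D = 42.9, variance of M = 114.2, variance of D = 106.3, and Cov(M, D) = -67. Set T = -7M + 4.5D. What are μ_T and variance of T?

μ_T = (-7)·μ_M + 4.5·μ_D = (-7)·(-18) + 4.5·42.9 = 319.05.
variance of T = a²·variance of M + b²·variance of D + 2ab·Cov(M, D) with a = -7, b = 4.5.
= (-7)²·114.2 + 4.5²·106.3 + 2·(-7)·4.5·(-67)
= 5595.8 + 2152.575 + 4221 = 11969.375.

μ_T = 319.05, variance of T = 11969.375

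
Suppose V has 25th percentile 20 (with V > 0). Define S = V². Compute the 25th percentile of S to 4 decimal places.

25th percentile of S = 400

V² is increasing, so P_{25}(S) = g(P_{25}(V)) = 400.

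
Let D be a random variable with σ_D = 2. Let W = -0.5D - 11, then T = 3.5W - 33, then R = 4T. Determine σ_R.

σ_W = |-0.5|·2 = 1.
σ_T = |3.5|·1 = 3.5.
σ_R = |4|·3.5 = 14.

σ_R = 14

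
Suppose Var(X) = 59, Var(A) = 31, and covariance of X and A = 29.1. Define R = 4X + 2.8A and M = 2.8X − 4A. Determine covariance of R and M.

By bilinearity, covariance of R and M = ac·Var(X) + bd·Var(A) + (ad+bc)·covariance of X and A, with a=4, b=2.8, c=2.8, d=-4.
ac·Var(X) = 4·2.8·59 = 660.8
bd·Var(A) = 2.8·(-4)·31 = -347.2
(ad+bc)·covariance of X and A = (-8.16)·29.1 = -237.456
covariance of R and M = 660.8 + (-347.2) + (-237.456) = 76.144.

covariance of R and M = 76.144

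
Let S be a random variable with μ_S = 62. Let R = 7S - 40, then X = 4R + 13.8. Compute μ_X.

μ_R = 7·62 + (-40) = 394.
μ_X = 4·394 + 13.8 = 1589.8.

μ_X = 1589.8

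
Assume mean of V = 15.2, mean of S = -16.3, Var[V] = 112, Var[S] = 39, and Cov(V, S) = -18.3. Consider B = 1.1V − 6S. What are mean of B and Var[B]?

mean of B = 1.1·mean of V + (-6)·mean of S = 1.1·15.2 + (-6)·(-16.3) = 114.52.
Var[B] = a²·Var[V] + b²·Var[S] + 2ab·Cov(V, S) with a = 1.1, b = -6.
= 1.1²·112 + (-6)²·39 + 2·1.1·(-6)·(-18.3)
= 135.52 + 1404 + 241.56 = 1781.08.

mean of B = 114.52, Var[B] = 1781.08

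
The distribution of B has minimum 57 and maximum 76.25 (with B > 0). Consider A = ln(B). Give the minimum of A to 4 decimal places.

ln(B) is increasing on this domain, so min(A) comes from min(B) = 57: min(A) = ln(57) ≈ 4.0431.

min(A) = 4.0431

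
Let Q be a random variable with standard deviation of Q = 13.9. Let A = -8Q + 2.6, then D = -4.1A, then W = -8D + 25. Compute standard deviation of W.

standard deviation of A = |-8|·13.9 = 111.2.
standard deviation of D = |-4.1|·111.2 = 455.92.
standard deviation of W = |-8|·455.92 = 3647.36.

standard deviation of W = 3647.36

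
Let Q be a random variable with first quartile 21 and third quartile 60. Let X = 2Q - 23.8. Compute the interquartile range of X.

IQR of Q = Q3 − Q1 = 60 − 21 = 39.
Under X = aQ + b, IQR(X) = |a|·IQR(Q) = |2|·39 = 78 (shifts cancel; spread scales by |a|).

IQR(X) = 78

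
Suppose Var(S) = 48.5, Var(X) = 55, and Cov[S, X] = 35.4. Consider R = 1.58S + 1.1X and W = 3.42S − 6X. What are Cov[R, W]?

Cov[R, W] = -303.3426

By bilinearity, Cov[R, W] = ac·Var(S) + bd·Var(X) + (ad+bc)·Cov[S, X], with a=1.58, b=1.1, c=3.42, d=-6.
ac·Var(S) = 1.58·3.42·48.5 = 262.0746
bd·Var(X) = 1.1·(-6)·55 = -363
(ad+bc)·Cov[S, X] = (-5.718)·35.4 = -202.4172
Cov[R, W] = 262.0746 + (-363) + (-202.4172) = -303.3426.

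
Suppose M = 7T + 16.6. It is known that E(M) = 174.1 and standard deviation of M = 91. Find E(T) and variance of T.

From M = 7T + 16.6: E(M) = a·E(T) + b, so E(T) = (E(M) − b)/a = (174.1 − 16.6)/7 = 22.5.
variance of M = 91² = 8281.
variance of M = a²·variance of T, so variance of T = 8281/7² = 169.

E(T) = 22.5, variance of T = 169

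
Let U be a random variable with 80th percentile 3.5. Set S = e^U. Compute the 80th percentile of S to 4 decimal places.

e^U is increasing, so P_{80}(S) = g(P_{80}(U)) ≈ 33.1155.

80th percentile of S = 33.1155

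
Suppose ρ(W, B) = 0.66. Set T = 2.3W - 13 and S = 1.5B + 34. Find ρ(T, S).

ρ(T, S) = 0.66

Linear rescalings preserve correlation up to sign; here the slopes 2.3 and 1.5 have the same sign, so ρ(T, S) = ρ(W, B) = 0.66.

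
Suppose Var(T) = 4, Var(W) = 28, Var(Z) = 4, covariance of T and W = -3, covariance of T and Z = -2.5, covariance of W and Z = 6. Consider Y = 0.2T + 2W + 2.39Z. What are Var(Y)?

Var(Y) = 187.5784

Var(Y) = a²·Var(T) + b²·Var(W) + c²·Var(Z) + 2ab·covariance of T and W + 2ac·covariance of T and Z + 2bc·covariance of W and Z, with a = 0.2, b = 2, c = 2.39.
= 0.16 + 112 + 22.8484 + (-2.4) + (-2.39) + 57.36
= 187.5784.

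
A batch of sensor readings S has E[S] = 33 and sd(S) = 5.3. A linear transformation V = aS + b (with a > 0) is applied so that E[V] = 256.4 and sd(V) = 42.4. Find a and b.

a = 8, b = -7.6

sd(V) = a·sd(S) (a > 0), so a = 42.4/5.3 = 8.
E[V] = a·E[S] + b, so b = 256.4 − 8·33 = -7.6.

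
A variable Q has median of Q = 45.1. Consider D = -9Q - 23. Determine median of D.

A linear map preserves order up to sign, so median of D = a·median of Q + b = (-9)·45.1 + (-23) = -428.9.

median of D = -428.9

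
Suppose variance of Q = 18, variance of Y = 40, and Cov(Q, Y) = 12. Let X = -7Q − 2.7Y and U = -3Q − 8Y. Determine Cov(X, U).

By bilinearity, Cov(X, U) = ac·variance of Q + bd·variance of Y + (ad+bc)·Cov(Q, Y), with a=-7, b=-2.7, c=-3, d=-8.
ac·variance of Q = (-7)·(-3)·18 = 378
bd·variance of Y = (-2.7)·(-8)·40 = 864
(ad+bc)·Cov(Q, Y) = (64.1)·12 = 769.2
Cov(X, U) = 378 + 864 + 769.2 = 2011.2.

Cov(X, U) = 2011.2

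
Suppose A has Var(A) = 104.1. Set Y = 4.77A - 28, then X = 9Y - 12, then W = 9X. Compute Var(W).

Var(Y) = 4.77²·104.1 = 2368.57689.
Var(X) = 9²·2368.57689 = 191854.72809.
Var(W) = 9²·191854.72809 = 15540232.97529.

Var(W) = 15540232.97529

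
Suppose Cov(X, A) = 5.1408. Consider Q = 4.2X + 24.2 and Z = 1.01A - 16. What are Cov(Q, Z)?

Cov(Q, Z) = 21.8072736

Cov(Q, Z) = a·c·Cov(X, A) = 4.2·1.01·5.1408 = 21.8072736. Additive constants drop out.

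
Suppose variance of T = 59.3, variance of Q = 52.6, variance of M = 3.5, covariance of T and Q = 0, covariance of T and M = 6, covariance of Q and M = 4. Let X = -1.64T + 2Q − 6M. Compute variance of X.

variance of X = 517.97328

variance of X = a²·variance of T + b²·variance of Q + c²·variance of M + 2ab·covariance of T and Q + 2ac·covariance of T and M + 2bc·covariance of Q and M, with a = -1.64, b = 2, c = -6.
= 159.49328 + 210.4 + 126 + 0 + 118.08 + (-96)
= 517.97328.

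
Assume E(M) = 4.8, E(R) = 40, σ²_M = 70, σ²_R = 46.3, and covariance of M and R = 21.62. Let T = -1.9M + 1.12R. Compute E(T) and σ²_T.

E(T) = (-1.9)·E(M) + 1.12·E(R) = (-1.9)·4.8 + 1.12·40 = 35.68.
σ²_T = a²·σ²_M + b²·σ²_R + 2ab·covariance of M and R with a = -1.9, b = 1.12.
= (-1.9)²·70 + 1.12²·46.3 + 2·(-1.9)·1.12·21.62
= 252.7 + 58.07872 + (-92.01472) = 218.764.

E(T) = 35.68, σ²_T = 218.764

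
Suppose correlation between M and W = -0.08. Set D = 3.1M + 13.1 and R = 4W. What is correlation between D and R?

Linear rescalings preserve correlation up to sign; here the slopes 3.1 and 4 have the same sign, so correlation between D and R = correlation between M and W = -0.08.

correlation between D and R = -0.08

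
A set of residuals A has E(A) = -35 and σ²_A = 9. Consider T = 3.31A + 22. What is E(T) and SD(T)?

T = 3.31A + 22 is linear with a = 3.31, b = 22.
E(T) = a·E(A) + b = 3.31·(-35) + 22 = -93.85.
SD(A) = √9 = 3.
SD(T) = |a|·SD(A) = |3.31|·3 = 9.93.

E(T) = -93.85, SD(T) = 9.93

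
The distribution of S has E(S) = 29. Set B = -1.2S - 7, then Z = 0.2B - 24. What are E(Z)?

E(Z) = -32.36

E(B) = (-1.2)·29 + (-7) = -41.8.
E(Z) = 0.2·(-41.8) + (-24) = -32.36.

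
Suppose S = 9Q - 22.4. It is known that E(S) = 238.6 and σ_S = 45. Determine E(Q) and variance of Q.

E(Q) = 29, variance of Q = 25

From S = 9Q - 22.4: E(S) = a·E(Q) + b, so E(Q) = (E(S) − b)/a = (238.6 − (-22.4))/9 = 29.
variance of S = 45² = 2025.
variance of S = a²·variance of Q, so variance of Q = 2025/9² = 25.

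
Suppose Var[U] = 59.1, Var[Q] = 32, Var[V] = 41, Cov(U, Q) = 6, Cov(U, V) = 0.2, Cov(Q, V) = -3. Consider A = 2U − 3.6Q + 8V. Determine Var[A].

Var[A] = 3367.92

Var[A] = a²·Var[U] + b²·Var[Q] + c²·Var[V] + 2ab·Cov(U, Q) + 2ac·Cov(U, V) + 2bc·Cov(Q, V), with a = 2, b = -3.6, c = 8.
= 236.4 + 414.72 + 2624 + (-86.4) + 6.4 + 172.8
= 3367.92.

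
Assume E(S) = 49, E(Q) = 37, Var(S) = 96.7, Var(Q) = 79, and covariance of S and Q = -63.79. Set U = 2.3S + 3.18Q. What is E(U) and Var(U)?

E(U) = 2.3·E(S) + 3.18·E(Q) = 2.3·49 + 3.18·37 = 230.36.
Var(U) = a²·Var(S) + b²·Var(Q) + 2ab·covariance of S and Q with a = 2.3, b = 3.18.
= 2.3²·96.7 + 3.18²·79 + 2·2.3·3.18·(-63.79)
= 511.543 + 798.8796 + (-933.12012) = 377.30248.

E(U) = 230.36, Var(U) = 377.30248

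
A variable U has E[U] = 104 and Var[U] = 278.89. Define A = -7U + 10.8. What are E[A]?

E[A] = -717.2

A = -7U + 10.8 is linear with a = -7, b = 10.8.
E[A] = a·E[U] + b = (-7)·104 + 10.8 = -717.2.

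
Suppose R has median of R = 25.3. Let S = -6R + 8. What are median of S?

median of S = -143.8

A linear map preserves order up to sign, so median of S = a·median of R + b = (-6)·25.3 + 8 = -143.8.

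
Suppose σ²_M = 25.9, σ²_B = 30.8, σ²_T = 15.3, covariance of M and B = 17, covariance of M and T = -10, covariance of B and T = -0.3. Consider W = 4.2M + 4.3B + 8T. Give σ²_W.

σ²_W = a²·σ²_M + b²·σ²_B + c²·σ²_T + 2ab·covariance of M and B + 2ac·covariance of M and T + 2bc·covariance of B and T, with a = 4.2, b = 4.3, c = 8.
= 456.876 + 569.492 + 979.2 + 614.04 + (-672) + (-20.64)
= 1926.968.

σ²_W = 1926.968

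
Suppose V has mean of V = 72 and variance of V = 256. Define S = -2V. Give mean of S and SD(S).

mean of S = -144, SD(S) = 32

S = -2V is linear with a = -2, b = 0.
mean of S = a·mean of V + b = (-2)·72 = -144.
SD(V) = √256 = 16.
SD(S) = |a|·SD(V) = |-2|·16 = 32.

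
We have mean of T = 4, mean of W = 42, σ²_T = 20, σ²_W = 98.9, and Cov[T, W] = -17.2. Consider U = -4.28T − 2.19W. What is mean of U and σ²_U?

mean of U = (-4.28)·mean of T + (-2.19)·mean of W = (-4.28)·4 + (-2.19)·42 = -109.1.
σ²_U = a²·σ²_T + b²·σ²_W + 2ab·Cov[T, W] with a = -4.28, b = -2.19.
= (-4.28)²·20 + (-2.19)²·98.9 + 2·(-4.28)·(-2.19)·(-17.2)
= 366.368 + 474.33429 + (-322.43808) = 518.26421.

mean of U = -109.1, σ²_U = 518.26421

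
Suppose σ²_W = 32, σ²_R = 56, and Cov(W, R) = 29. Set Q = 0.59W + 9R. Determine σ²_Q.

σ²_Q = 4855.1192

σ²_Q = a²·σ²_W + b²·σ²_R + 2ab·Cov(W, R) with a = 0.59, b = 9.
= 0.59²·32 + 9²·56 + 2·0.59·9·29
= 11.1392 + 4536 + 307.98 = 4855.1192.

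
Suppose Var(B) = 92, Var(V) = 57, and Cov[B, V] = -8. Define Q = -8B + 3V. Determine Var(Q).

Var(Q) = 6785

Var(Q) = a²·Var(B) + b²·Var(V) + 2ab·Cov[B, V] with a = -8, b = 3.
= (-8)²·92 + 3²·57 + 2·(-8)·3·(-8)
= 5888 + 513 + 384 = 6785.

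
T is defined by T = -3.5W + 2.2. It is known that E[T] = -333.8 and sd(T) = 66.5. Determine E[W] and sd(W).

E[W] = 96, sd(W) = 19

From T = -3.5W + 2.2: E[T] = a·E[W] + b, so E[W] = (E[T] − b)/a = (-333.8 − 2.2)/(-3.5) = 96.
sd(T) = |a|·sd(W), so sd(W) = 66.5/|-3.5| = 19.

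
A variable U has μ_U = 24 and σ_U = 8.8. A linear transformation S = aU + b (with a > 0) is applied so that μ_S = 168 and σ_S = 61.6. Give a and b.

a = 7, b = 0

σ_S = a·σ_U (a > 0), so a = 61.6/8.8 = 7.
μ_S = a·μ_U + b, so b = 168 − 7·24 = 0.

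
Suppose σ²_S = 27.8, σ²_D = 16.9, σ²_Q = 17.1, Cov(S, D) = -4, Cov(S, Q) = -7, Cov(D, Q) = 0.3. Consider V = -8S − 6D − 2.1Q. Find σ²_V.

σ²_V = a²·σ²_S + b²·σ²_D + c²·σ²_Q + 2ab·Cov(S, D) + 2ac·Cov(S, Q) + 2bc·Cov(D, Q), with a = -8, b = -6, c = -2.1.
= 1779.2 + 608.4 + 75.411 + (-384) + (-235.2) + 7.56
= 1851.371.

σ²_V = 1851.371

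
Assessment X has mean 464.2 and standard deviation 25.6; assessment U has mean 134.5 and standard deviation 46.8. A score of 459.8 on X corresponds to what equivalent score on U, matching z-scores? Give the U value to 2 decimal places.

z = (459.8 − 464.2)/25.6 ≈ -0.1719.
U = 134.5 + z·46.8 = 134.5 + (459.8 − 464.2)·46.8/25.6 ≈ 126.46.

U = 126.46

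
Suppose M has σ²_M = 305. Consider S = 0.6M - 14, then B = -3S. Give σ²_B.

σ²_S = 0.6²·305 = 109.8.
σ²_B = (-3)²·109.8 = 988.2.

σ²_B = 988.2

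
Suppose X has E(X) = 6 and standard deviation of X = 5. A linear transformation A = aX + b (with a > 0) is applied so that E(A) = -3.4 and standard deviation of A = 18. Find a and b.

standard deviation of A = a·standard deviation of X (a > 0), so a = 18/5 = 3.6.
E(A) = a·E(X) + b, so b = -3.4 − 3.6·6 = -25.

a = 3.6, b = -25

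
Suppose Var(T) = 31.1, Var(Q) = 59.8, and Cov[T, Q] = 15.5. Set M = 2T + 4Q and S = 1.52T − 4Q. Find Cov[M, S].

Cov[M, S] = -892.016

By bilinearity, Cov[M, S] = ac·Var(T) + bd·Var(Q) + (ad+bc)·Cov[T, Q], with a=2, b=4, c=1.52, d=-4.
ac·Var(T) = 2·1.52·31.1 = 94.544
bd·Var(Q) = 4·(-4)·59.8 = -956.8
(ad+bc)·Cov[T, Q] = (-1.92)·15.5 = -29.76
Cov[M, S] = 94.544 + (-956.8) + (-29.76) = -892.016.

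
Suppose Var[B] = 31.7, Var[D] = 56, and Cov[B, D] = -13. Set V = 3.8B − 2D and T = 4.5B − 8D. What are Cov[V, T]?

Cov[V, T] = 1950.27

By bilinearity, Cov[V, T] = ac·Var[B] + bd·Var[D] + (ad+bc)·Cov[B, D], with a=3.8, b=-2, c=4.5, d=-8.
ac·Var[B] = 3.8·4.5·31.7 = 542.07
bd·Var[D] = (-2)·(-8)·56 = 896
(ad+bc)·Cov[B, D] = (-39.4)·(-13) = 512.2
Cov[V, T] = 542.07 + 896 + 512.2 = 1950.27.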